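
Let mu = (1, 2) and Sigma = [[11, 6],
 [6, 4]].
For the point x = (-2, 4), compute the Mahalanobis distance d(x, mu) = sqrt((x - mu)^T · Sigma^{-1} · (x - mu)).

Step 1 — centre the observation: (x - mu) = (-3, 2).

Step 2 — invert Sigma. det(Sigma) = 11·4 - (6)² = 8.
  Sigma^{-1} = (1/det) · [[d, -b], [-b, a]] = [[0.5, -0.75],
 [-0.75, 1.375]].

Step 3 — form the quadratic (x - mu)^T · Sigma^{-1} · (x - mu):
  Sigma^{-1} · (x - mu) = (-3, 5).
  (x - mu)^T · [Sigma^{-1} · (x - mu)] = (-3)·(-3) + (2)·(5) = 19.

Step 4 — take square root: d = √(19) ≈ 4.3589.

d(x, mu) = √(19) ≈ 4.3589


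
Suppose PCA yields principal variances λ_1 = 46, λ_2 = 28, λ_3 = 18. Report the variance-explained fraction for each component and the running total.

Step 1 — total variance = trace(Sigma) = Σ λ_i = 46 + 28 + 18 = 92.

Step 2 — fraction explained by component i = λ_i / Σ λ:
  PC1: 46/92 = 0.5
  PC2: 28/92 = 0.3043
  PC3: 18/92 = 0.1957

Step 3 — cumulative fraction after k components = (λ_1 + ... + λ_k) / Σ λ:
  k = 1: 46/92 = 0.5
  k = 2: (46 + 28)/92 = 74/92 = 0.8043
  k = 3: (46 + 28 + 18)/92 = 92/92 = 1

Summary (fraction, with percent):

explained: PC1 0.5 (50%), PC2 0.3043 (30.43%), PC3 0.1957 (19.57%);  cumulative: 0.5, 0.8043, 1


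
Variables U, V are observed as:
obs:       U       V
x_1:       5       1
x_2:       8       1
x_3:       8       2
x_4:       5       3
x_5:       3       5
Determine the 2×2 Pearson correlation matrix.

Step 1 — column means:
  mean(U) = (5 + 8 + 8 + 5 + 3) / 5 = 29/5 = 5.8
  mean(V) = (1 + 1 + 2 + 3 + 5) / 5 = 12/5 = 2.4

Step 2 — sample variances and covariances s[i,j] = (1/(n-1)) · Σ_k (x_{k,i} - mean_i) · (x_{k,j} - mean_j), with n-1 = 4:
  s[U,U] = ((-0.8)·(-0.8) + (2.2)·(2.2) + (2.2)·(2.2) + (-0.8)·(-0.8) + (-2.8)·(-2.8)) / 4 = 18.8/4 = 4.7
  s[U,V] = ((-0.8)·(-1.4) + (2.2)·(-1.4) + (2.2)·(-0.4) + (-0.8)·(0.6) + (-2.8)·(2.6)) / 4 = -10.6/4 = -2.65
  s[V,V] = ((-1.4)·(-1.4) + (-1.4)·(-1.4) + (-0.4)·(-0.4) + (0.6)·(0.6) + (2.6)·(2.6)) / 4 = 11.2/4 = 2.8
  Sample standard deviations s_i = √(s[i,i]):
  s(U) = √(4.7) = 2.1679
  s(V) = √(2.8) = 1.6733

Step 3 — r_{ij} = s_{ij} / (s_i · s_j):
  r[U,U] = 1 (diagonal).
  r[U,V] = -2.65 / (2.1679 · 1.6733) = -2.65 / 3.6277 = -0.7305
  r[V,V] = 1 (diagonal).

R is symmetric with unit diagonal. Assembling:

R = [[1, -0.7305],
 [-0.7305, 1]]


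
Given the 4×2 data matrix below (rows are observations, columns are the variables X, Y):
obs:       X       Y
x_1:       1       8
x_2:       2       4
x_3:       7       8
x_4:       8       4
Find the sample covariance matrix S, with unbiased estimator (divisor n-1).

Step 1 — column means:
  mean(X) = (1 + 2 + 7 + 8) / 4 = 18/4 = 4.5
  mean(Y) = (8 + 4 + 8 + 4) / 4 = 24/4 = 6

Step 2 — sample covariance S[i,j] = (1/(n-1)) · Σ_k (x_{k,i} - mean_i) · (x_{k,j} - mean_j), with n-1 = 3.
  S[X,X] = ((-3.5)·(-3.5) + (-2.5)·(-2.5) + (2.5)·(2.5) + (3.5)·(3.5)) / 3 = 37/3 = 12.3333
  S[X,Y] = ((-3.5)·(2) + (-2.5)·(-2) + (2.5)·(2) + (3.5)·(-2)) / 3 = -4/3 = -1.3333
  S[Y,Y] = ((2)·(2) + (-2)·(-2) + (2)·(2) + (-2)·(-2)) / 3 = 16/3 = 5.3333

S is symmetric (S[j,i] = S[i,j]). Assembling:

S = [[12.3333, -1.3333],
 [-1.3333, 5.3333]]


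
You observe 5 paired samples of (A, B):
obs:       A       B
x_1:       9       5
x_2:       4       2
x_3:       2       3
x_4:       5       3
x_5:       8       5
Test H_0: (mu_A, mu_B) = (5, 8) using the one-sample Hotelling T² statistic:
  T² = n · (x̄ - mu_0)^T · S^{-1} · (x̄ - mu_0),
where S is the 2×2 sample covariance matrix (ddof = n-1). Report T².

Step 1 — sample mean vector:
  mean(A) = (9 + 4 + 2 + 5 + 8) / 5 = 28/5 = 5.6
  mean(B) = (5 + 2 + 3 + 3 + 5) / 5 = 18/5 = 3.6
  x̄ = (5.6, 3.6),  deviation x̄ - mu_0 = (5.6, 3.6) - (5, 8) = (0.6, -4.4).

Step 2 — sample covariance matrix, S[i,j] = (1/(n-1)) · Σ_k (x_{k,i} - mean_i) · (x_{k,j} - mean_j), divisor n-1 = 4:
  S[A,A] = ((3.4)·(3.4) + (-1.6)·(-1.6) + (-3.6)·(-3.6) + (-0.6)·(-0.6) + (2.4)·(2.4)) / 4 = 33.2/4 = 8.3
  S[A,B] = ((3.4)·(1.4) + (-1.6)·(-1.6) + (-3.6)·(-0.6) + (-0.6)·(-0.6) + (2.4)·(1.4)) / 4 = 13.2/4 = 3.3
  S[B,B] = ((1.4)·(1.4) + (-1.6)·(-1.6) + (-0.6)·(-0.6) + (-0.6)·(-0.6) + (1.4)·(1.4)) / 4 = 7.2/4 = 1.8
  S = [[8.3, 3.3],
 [3.3, 1.8]].

Step 3 — invert S. det(S) = 8.3·1.8 - (3.3)² = 4.05.
  S^{-1} = (1/det) · [[d, -b], [-b, a]] = [[0.4444, -0.8148],
 [-0.8148, 2.0494]].

Step 4 — quadratic form (x̄ - mu_0)^T · S^{-1} · (x̄ - mu_0):
  S^{-1} · (x̄ - mu_0) = (3.8519, -9.5062),
  (x̄ - mu_0)^T · [...] = (0.6)·(3.8519) + (-4.4)·(-9.5062) = 44.1383.

Step 5 — scale by n: T² = 5 · 44.1383 = 220.6914.

T² ≈ 220.6914


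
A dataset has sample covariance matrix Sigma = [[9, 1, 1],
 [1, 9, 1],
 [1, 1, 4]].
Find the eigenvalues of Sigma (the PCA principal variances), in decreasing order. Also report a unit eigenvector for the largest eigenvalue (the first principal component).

Step 1 — characteristic polynomial p(λ) = det(λI - Sigma) = λ³ - tr·λ² + c_1·λ - det, where tr = trace, c_1 = sum of the principal 2×2 minors, det = det(Sigma):
  tr = 9 + 9 + 4 = 22,
  c_1 = (9·9 - (1)²) + (9·4 - (1)²) + (9·4 - (1)²) = 80 + 35 + 35 = 150,
  det = 9·(9·4 - (1)²) - (1)·((1)·4 - (1)·(1)) + (1)·((1)·(1) - 9·(1)) = 9·(35) - (1)·(3) + (1)·(-8) = 304.
  So p(λ) = λ³ - 22λ² + 150λ - 304.
Step 2 — look for an integer root (rational root theorem: any rational root is an integer divisor of 304). Testing λ = 8:
  p(8) = 512 - 1408 + 1200 - 304 = 0  ✓
  Dividing out (λ - 8): p(λ) = (λ - 8)(λ² - 14λ + 38).
Step 3 — remaining eigenvalues from the quadratic λ² - 14λ + 38 = 0:
  Δ = 14² - 4·38 = 196 - 152 = 44,  λ = (14 ± √44)/2 = (14 ± 6.6332)/2 ≈ 10.3166 or 3.6834.
  Sorted: λ_1 = 10.3166,  λ_2 = 8,  λ_3 = 3.6834  (check: sum = 22 = tr ✓).

Step 4 — unit eigenvector for λ_1 ≈ 10.3166: v spans the null space of (Sigma - λ_1 I), whose rows are
  r_1 = (-1.3166, 1, 1),  r_2 = (1, -1.3166, 1),  r_3 = (1, 1, -6.3166).
  v is orthogonal to every row, so take v ∝ r_1 × r_2 = ((1)·(1) - (1)·(-1.3166), (1)·(1) - (-1.3166)·(1), (-1.3166)·(-1.3166) - (1)·(1)) ≈ (2.3166, 2.3166, 0.7335).
  Let u = (2.3166, 2.3166, 0.7335).
  ||u|| = √((2.3166)² + (2.3166)² + (0.7335)²) = √(11.2715) ≈ 3.3573,  v_1 = u/||u|| ≈ (0.69, 0.69, 0.2185) (||v_1|| = 1).

λ_1 = 10.3166,  λ_2 = 8,  λ_3 = 3.6834;  v_1 ≈ (0.69, 0.69, 0.2185)


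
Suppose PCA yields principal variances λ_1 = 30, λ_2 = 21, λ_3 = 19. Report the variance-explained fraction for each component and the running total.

Step 1 — total variance = trace(Sigma) = Σ λ_i = 30 + 21 + 19 = 70.

Step 2 — fraction explained by component i = λ_i / Σ λ:
  PC1: 30/70 = 0.4286
  PC2: 21/70 = 0.3
  PC3: 19/70 = 0.2714

Step 3 — cumulative fraction after k components = (λ_1 + ... + λ_k) / Σ λ:
  k = 1: 30/70 = 0.4286
  k = 2: (30 + 21)/70 = 51/70 = 0.7286
  k = 3: (30 + 21 + 19)/70 = 70/70 = 1

Summary (fraction, with percent):

explained: PC1 0.4286 (42.86%), PC2 0.3 (30%), PC3 0.2714 (27.14%);  cumulative: 0.4286, 0.7286, 1


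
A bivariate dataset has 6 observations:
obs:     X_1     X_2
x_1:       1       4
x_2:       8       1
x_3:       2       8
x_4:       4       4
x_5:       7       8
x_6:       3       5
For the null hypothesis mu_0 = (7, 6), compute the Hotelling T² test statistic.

Step 1 — sample mean vector:
  mean(X_1) = (1 + 8 + 2 + 4 + 7 + 3) / 6 = 25/6 = 4.1667
  mean(X_2) = (4 + 1 + 8 + 4 + 8 + 5) / 6 = 30/6 = 5
  x̄ = (4.1667, 5),  deviation x̄ - mu_0 = (4.1667, 5) - (7, 6) = (-2.8333, -1).

Step 2 — sample covariance matrix, S[i,j] = (1/(n-1)) · Σ_k (x_{k,i} - mean_i) · (x_{k,j} - mean_j), divisor n-1 = 5:
  S[X_1,X_1] = ((-3.1667)·(-3.1667) + (3.8333)·(3.8333) + (-2.1667)·(-2.1667) + (-0.1667)·(-0.1667) + (2.8333)·(2.8333) + (-1.1667)·(-1.1667)) / 5 = 38.8333/5 = 7.7667
  S[X_1,X_2] = ((-3.1667)·(-1) + (3.8333)·(-4) + (-2.1667)·(3) + (-0.1667)·(-1) + (2.8333)·(3) + (-1.1667)·(0)) / 5 = -10/5 = -2
  S[X_2,X_2] = ((-1)·(-1) + (-4)·(-4) + (3)·(3) + (-1)·(-1) + (3)·(3) + (0)·(0)) / 5 = 36/5 = 7.2
  S = [[7.7667, -2],
 [-2, 7.2]].

Step 3 — invert S. det(S) = 7.7667·7.2 - (-2)² = 51.92.
  S^{-1} = (1/det) · [[d, -b], [-b, a]] = [[0.1387, 0.0385],
 [0.0385, 0.1496]].

Step 4 — quadratic form (x̄ - mu_0)^T · S^{-1} · (x̄ - mu_0):
  S^{-1} · (x̄ - mu_0) = (-0.4314, -0.2587),
  (x̄ - mu_0)^T · [...] = (-2.8333)·(-0.4314) + (-1)·(-0.2587) = 1.4811.

Step 5 — scale by n: T² = 6 · 1.4811 = 8.8867.

T² ≈ 8.8867


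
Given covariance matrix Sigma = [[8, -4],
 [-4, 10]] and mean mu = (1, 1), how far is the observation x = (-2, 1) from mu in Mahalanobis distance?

Step 1 — centre the observation: (x - mu) = (-3, 0).

Step 2 — invert Sigma. det(Sigma) = 8·10 - (-4)² = 64.
  Sigma^{-1} = (1/det) · [[d, -b], [-b, a]] = [[0.1562, 0.0625],
 [0.0625, 0.125]].

Step 3 — form the quadratic (x - mu)^T · Sigma^{-1} · (x - mu):
  Sigma^{-1} · (x - mu) = (-0.4688, -0.1875).
  (x - mu)^T · [Sigma^{-1} · (x - mu)] = (-3)·(-0.4688) + (0)·(-0.1875) = 1.4062.

Step 4 — take square root: d = √(1.4062) ≈ 1.1859.

d(x, mu) = √(1.4062) ≈ 1.1859


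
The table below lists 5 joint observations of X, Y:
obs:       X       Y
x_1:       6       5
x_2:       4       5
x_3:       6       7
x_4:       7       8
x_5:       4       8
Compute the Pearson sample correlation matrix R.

Step 1 — column means:
  mean(X) = (6 + 4 + 6 + 7 + 4) / 5 = 27/5 = 5.4
  mean(Y) = (5 + 5 + 7 + 8 + 8) / 5 = 33/5 = 6.6

Step 2 — sample variances and covariances s[i,j] = (1/(n-1)) · Σ_k (x_{k,i} - mean_i) · (x_{k,j} - mean_j), with n-1 = 4:
  s[X,X] = ((0.6)·(0.6) + (-1.4)·(-1.4) + (0.6)·(0.6) + (1.6)·(1.6) + (-1.4)·(-1.4)) / 4 = 7.2/4 = 1.8
  s[X,Y] = ((0.6)·(-1.6) + (-1.4)·(-1.6) + (0.6)·(0.4) + (1.6)·(1.4) + (-1.4)·(1.4)) / 4 = 1.8/4 = 0.45
  s[Y,Y] = ((-1.6)·(-1.6) + (-1.6)·(-1.6) + (0.4)·(0.4) + (1.4)·(1.4) + (1.4)·(1.4)) / 4 = 9.2/4 = 2.3
  Sample standard deviations s_i = √(s[i,i]):
  s(X) = √(1.8) = 1.3416
  s(Y) = √(2.3) = 1.5166

Step 3 — r_{ij} = s_{ij} / (s_i · s_j):
  r[X,X] = 1 (diagonal).
  r[X,Y] = 0.45 / (1.3416 · 1.5166) = 0.45 / 2.0347 = 0.2212
  r[Y,Y] = 1 (diagonal).

R is symmetric with unit diagonal. Assembling:

R = [[1, 0.2212],
 [0.2212, 1]]


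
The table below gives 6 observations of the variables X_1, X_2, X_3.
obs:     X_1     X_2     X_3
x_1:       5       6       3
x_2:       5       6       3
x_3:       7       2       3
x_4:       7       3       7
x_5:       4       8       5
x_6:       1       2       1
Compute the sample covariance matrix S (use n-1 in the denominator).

Step 1 — column means:
  mean(X_1) = (5 + 5 + 7 + 7 + 4 + 1) / 6 = 29/6 = 4.8333
  mean(X_2) = (6 + 6 + 2 + 3 + 8 + 2) / 6 = 27/6 = 4.5
  mean(X_3) = (3 + 3 + 3 + 7 + 5 + 1) / 6 = 22/6 = 3.6667

Step 2 — sample covariance S[i,j] = (1/(n-1)) · Σ_k (x_{k,i} - mean_i) · (x_{k,j} - mean_j), with n-1 = 5.
  S[X_1,X_1] = ((0.1667)·(0.1667) + (0.1667)·(0.1667) + (2.1667)·(2.1667) + (2.1667)·(2.1667) + (-0.8333)·(-0.8333) + (-3.8333)·(-3.8333)) / 5 = 24.8333/5 = 4.9667
  S[X_1,X_2] = ((0.1667)·(1.5) + (0.1667)·(1.5) + (2.1667)·(-2.5) + (2.1667)·(-1.5) + (-0.8333)·(3.5) + (-3.8333)·(-2.5)) / 5 = -1.5/5 = -0.3
  S[X_1,X_3] = ((0.1667)·(-0.6667) + (0.1667)·(-0.6667) + (2.1667)·(-0.6667) + (2.1667)·(3.3333) + (-0.8333)·(1.3333) + (-3.8333)·(-2.6667)) / 5 = 14.6667/5 = 2.9333
  S[X_2,X_2] = ((1.5)·(1.5) + (1.5)·(1.5) + (-2.5)·(-2.5) + (-1.5)·(-1.5) + (3.5)·(3.5) + (-2.5)·(-2.5)) / 5 = 31.5/5 = 6.3
  S[X_2,X_3] = ((1.5)·(-0.6667) + (1.5)·(-0.6667) + (-2.5)·(-0.6667) + (-1.5)·(3.3333) + (3.5)·(1.3333) + (-2.5)·(-2.6667)) / 5 = 6/5 = 1.2
  S[X_3,X_3] = ((-0.6667)·(-0.6667) + (-0.6667)·(-0.6667) + (-0.6667)·(-0.6667) + (3.3333)·(3.3333) + (1.3333)·(1.3333) + (-2.6667)·(-2.6667)) / 5 = 21.3333/5 = 4.2667

S is symmetric (S[j,i] = S[i,j]). Assembling:

S = [[4.9667, -0.3, 2.9333],
 [-0.3, 6.3, 1.2],
 [2.9333, 1.2, 4.2667]]


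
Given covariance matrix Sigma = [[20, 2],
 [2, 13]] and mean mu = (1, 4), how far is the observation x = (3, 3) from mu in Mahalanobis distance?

Step 1 — centre the observation: (x - mu) = (2, -1).

Step 2 — invert Sigma. det(Sigma) = 20·13 - (2)² = 256.
  Sigma^{-1} = (1/det) · [[d, -b], [-b, a]] = [[0.0508, -0.0078],
 [-0.0078, 0.0781]].

Step 3 — form the quadratic (x - mu)^T · Sigma^{-1} · (x - mu):
  Sigma^{-1} · (x - mu) = (0.1094, -0.0938).
  (x - mu)^T · [Sigma^{-1} · (x - mu)] = (2)·(0.1094) + (-1)·(-0.0938) = 0.3125.

Step 4 — take square root: d = √(0.3125) ≈ 0.559.

d(x, mu) = √(0.3125) ≈ 0.559


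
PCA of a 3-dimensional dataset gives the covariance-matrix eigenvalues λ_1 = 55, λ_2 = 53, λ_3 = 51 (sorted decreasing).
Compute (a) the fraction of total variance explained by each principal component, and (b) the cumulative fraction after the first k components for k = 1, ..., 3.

Step 1 — total variance = trace(Sigma) = Σ λ_i = 55 + 53 + 51 = 159.

Step 2 — fraction explained by component i = λ_i / Σ λ:
  PC1: 55/159 = 0.3459
  PC2: 53/159 = 0.3333
  PC3: 51/159 = 0.3208

Step 3 — cumulative fraction after k components = (λ_1 + ... + λ_k) / Σ λ:
  k = 1: 55/159 = 0.3459
  k = 2: (55 + 53)/159 = 108/159 = 0.6792
  k = 3: (55 + 53 + 51)/159 = 159/159 = 1

Summary (fraction, with percent):

explained: PC1 0.3459 (34.59%), PC2 0.3333 (33.33%), PC3 0.3208 (32.08%);  cumulative: 0.3459, 0.6792, 1


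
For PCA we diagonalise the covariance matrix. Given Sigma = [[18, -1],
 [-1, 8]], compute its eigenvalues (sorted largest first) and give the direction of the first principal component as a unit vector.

Step 1 — characteristic polynomial of 2×2 Sigma:
  det(Sigma - λI) = λ² - trace · λ + det = 0.
  trace = 18 + 8 = 26, det = 18·8 - (-1)² = 143.
Step 2 — discriminant:
  Δ = trace² - 4·det = 676 - 572 = 104.
Step 3 — eigenvalues:
  λ = (trace ± √Δ)/2 = (26 ± 10.198)/2,
  λ_1 = 18.099,  λ_2 = 7.901.

Step 4 — unit eigenvector for λ_1: solve (Sigma - λ_1 I)v = 0. First row:
  (18 - 18.099)·v_x + (-1)·v_y = 0, i.e. (-0.099)·v_x + (-1)·v_y = 0,
  so v ∝ (b, λ_1 - a) = (-1, 0.099); multiply by -1 so the first entry is positive: u = (1, -0.099).
  ||u|| = √((1)² + (-0.099)²) = √(1.0098) ≈ 1.0049,
  v_1 = u/||u|| ≈ (0.9951, -0.0985) (||v_1|| = 1).

λ_1 = 18.099,  λ_2 = 7.901;  v_1 ≈ (0.9951, -0.0985)


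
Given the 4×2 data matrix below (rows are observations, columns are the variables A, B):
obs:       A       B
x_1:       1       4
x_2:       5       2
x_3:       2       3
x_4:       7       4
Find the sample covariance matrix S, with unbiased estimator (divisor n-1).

Step 1 — column means:
  mean(A) = (1 + 5 + 2 + 7) / 4 = 15/4 = 3.75
  mean(B) = (4 + 2 + 3 + 4) / 4 = 13/4 = 3.25

Step 2 — sample covariance S[i,j] = (1/(n-1)) · Σ_k (x_{k,i} - mean_i) · (x_{k,j} - mean_j), with n-1 = 3.
  S[A,A] = ((-2.75)·(-2.75) + (1.25)·(1.25) + (-1.75)·(-1.75) + (3.25)·(3.25)) / 3 = 22.75/3 = 7.5833
  S[A,B] = ((-2.75)·(0.75) + (1.25)·(-1.25) + (-1.75)·(-0.25) + (3.25)·(0.75)) / 3 = -0.75/3 = -0.25
  S[B,B] = ((0.75)·(0.75) + (-1.25)·(-1.25) + (-0.25)·(-0.25) + (0.75)·(0.75)) / 3 = 2.75/3 = 0.9167

S is symmetric (S[j,i] = S[i,j]). Assembling:

S = [[7.5833, -0.25],
 [-0.25, 0.9167]]


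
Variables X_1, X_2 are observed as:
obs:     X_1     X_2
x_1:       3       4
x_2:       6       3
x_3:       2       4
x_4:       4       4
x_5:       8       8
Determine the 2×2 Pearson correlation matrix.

Step 1 — column means:
  mean(X_1) = (3 + 6 + 2 + 4 + 8) / 5 = 23/5 = 4.6
  mean(X_2) = (4 + 3 + 4 + 4 + 8) / 5 = 23/5 = 4.6

Step 2 — sample variances and covariances s[i,j] = (1/(n-1)) · Σ_k (x_{k,i} - mean_i) · (x_{k,j} - mean_j), with n-1 = 4:
  s[X_1,X_1] = ((-1.6)·(-1.6) + (1.4)·(1.4) + (-2.6)·(-2.6) + (-0.6)·(-0.6) + (3.4)·(3.4)) / 4 = 23.2/4 = 5.8
  s[X_1,X_2] = ((-1.6)·(-0.6) + (1.4)·(-1.6) + (-2.6)·(-0.6) + (-0.6)·(-0.6) + (3.4)·(3.4)) / 4 = 12.2/4 = 3.05
  s[X_2,X_2] = ((-0.6)·(-0.6) + (-1.6)·(-1.6) + (-0.6)·(-0.6) + (-0.6)·(-0.6) + (3.4)·(3.4)) / 4 = 15.2/4 = 3.8
  Sample standard deviations s_i = √(s[i,i]):
  s(X_1) = √(5.8) = 2.4083
  s(X_2) = √(3.8) = 1.9494

Step 3 — r_{ij} = s_{ij} / (s_i · s_j):
  r[X_1,X_1] = 1 (diagonal).
  r[X_1,X_2] = 3.05 / (2.4083 · 1.9494) = 3.05 / 4.6947 = 0.6497
  r[X_2,X_2] = 1 (diagonal).

R is symmetric with unit diagonal. Assembling:

R = [[1, 0.6497],
 [0.6497, 1]]


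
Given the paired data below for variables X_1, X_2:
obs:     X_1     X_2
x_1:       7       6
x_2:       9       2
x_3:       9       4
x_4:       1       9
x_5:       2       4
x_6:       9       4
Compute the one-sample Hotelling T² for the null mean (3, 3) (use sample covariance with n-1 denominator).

Step 1 — sample mean vector:
  mean(X_1) = (7 + 9 + 9 + 1 + 2 + 9) / 6 = 37/6 = 6.1667
  mean(X_2) = (6 + 2 + 4 + 9 + 4 + 4) / 6 = 29/6 = 4.8333
  x̄ = (6.1667, 4.8333),  deviation x̄ - mu_0 = (6.1667, 4.8333) - (3, 3) = (3.1667, 1.8333).

Step 2 — sample covariance matrix, S[i,j] = (1/(n-1)) · Σ_k (x_{k,i} - mean_i) · (x_{k,j} - mean_j), divisor n-1 = 5:
  S[X_1,X_1] = ((0.8333)·(0.8333) + (2.8333)·(2.8333) + (2.8333)·(2.8333) + (-5.1667)·(-5.1667) + (-4.1667)·(-4.1667) + (2.8333)·(2.8333)) / 5 = 68.8333/5 = 13.7667
  S[X_1,X_2] = ((0.8333)·(1.1667) + (2.8333)·(-2.8333) + (2.8333)·(-0.8333) + (-5.1667)·(4.1667) + (-4.1667)·(-0.8333) + (2.8333)·(-0.8333)) / 5 = -29.8333/5 = -5.9667
  S[X_2,X_2] = ((1.1667)·(1.1667) + (-2.8333)·(-2.8333) + (-0.8333)·(-0.8333) + (4.1667)·(4.1667) + (-0.8333)·(-0.8333) + (-0.8333)·(-0.8333)) / 5 = 28.8333/5 = 5.7667
  S = [[13.7667, -5.9667],
 [-5.9667, 5.7667]].

Step 3 — invert S. det(S) = 13.7667·5.7667 - (-5.9667)² = 43.7867.
  S^{-1} = (1/det) · [[d, -b], [-b, a]] = [[0.1317, 0.1363],
 [0.1363, 0.3144]].

Step 4 — quadratic form (x̄ - mu_0)^T · S^{-1} · (x̄ - mu_0):
  S^{-1} · (x̄ - mu_0) = (0.6669, 1.0079),
  (x̄ - mu_0)^T · [...] = (3.1667)·(0.6669) + (1.8333)·(1.0079) = 3.9596.

Step 5 — scale by n: T² = 6 · 3.9596 = 23.7576.

T² ≈ 23.7576


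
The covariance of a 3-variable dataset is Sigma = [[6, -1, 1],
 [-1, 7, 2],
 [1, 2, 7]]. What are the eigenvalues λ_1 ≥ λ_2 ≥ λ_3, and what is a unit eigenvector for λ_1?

Step 1 — characteristic polynomial p(λ) = det(λI - Sigma) = λ³ - tr·λ² + c_1·λ - det, where tr = trace, c_1 = sum of the principal 2×2 minors, det = det(Sigma):
  tr = 6 + 7 + 7 = 20,
  c_1 = (6·7 - (-1)²) + (6·7 - (1)²) + (7·7 - (2)²) = 41 + 41 + 45 = 127,
  det = 6·(7·7 - (2)²) - (-1)·((-1)·7 - (2)·(1)) + (1)·((-1)·(2) - 7·(1)) = 6·(45) - (-1)·(-9) + (1)·(-9) = 252.
  So p(λ) = λ³ - 20λ² + 127λ - 252.
Step 2 — look for an integer root (rational root theorem: any rational root is an integer divisor of 252). Testing λ = 4:
  p(4) = 64 - 320 + 508 - 252 = 0  ✓
  Dividing out (λ - 4): p(λ) = (λ - 4)(λ² - 16λ + 63).
Step 3 — remaining eigenvalues from the quadratic λ² - 16λ + 63 = 0:
  Δ = 16² - 4·63 = 256 - 252 = 4,  λ = (16 ± √4)/2 = (16 ± 2)/2 = 9 or 7.
  Sorted: λ_1 = 9,  λ_2 = 7,  λ_3 = 4  (check: sum = 20 = tr ✓).

Step 4 — unit eigenvector for λ_1 = 9: v spans the null space of (Sigma - λ_1 I), whose rows are
  r_1 = (-3, -1, 1),  r_2 = (-1, -2, 2),  r_3 = (1, 2, -2).
  v is orthogonal to every row, so take v ∝ r_1 × r_2 = ((-1)·(2) - (1)·(-2), (1)·(-1) - (-3)·(2), (-3)·(-2) - (-1)·(-1)) = (0, 5, 5).
  Rescale (divide by 5): u = (0, 1, 1).
  ||u|| = √((0)² + (1)² + (1)²) = √(2) ≈ 1.4142,  v_1 = u/||u|| ≈ (0, 0.7071, 0.7071) (||v_1|| = 1).

λ_1 = 9,  λ_2 = 7,  λ_3 = 4;  v_1 ≈ (0, 0.7071, 0.7071)


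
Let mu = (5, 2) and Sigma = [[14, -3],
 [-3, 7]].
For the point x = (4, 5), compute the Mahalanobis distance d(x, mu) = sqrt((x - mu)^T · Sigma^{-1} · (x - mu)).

Step 1 — centre the observation: (x - mu) = (-1, 3).

Step 2 — invert Sigma. det(Sigma) = 14·7 - (-3)² = 89.
  Sigma^{-1} = (1/det) · [[d, -b], [-b, a]] = [[0.0787, 0.0337],
 [0.0337, 0.1573]].

Step 3 — form the quadratic (x - mu)^T · Sigma^{-1} · (x - mu):
  Sigma^{-1} · (x - mu) = (0.0225, 0.4382).
  (x - mu)^T · [Sigma^{-1} · (x - mu)] = (-1)·(0.0225) + (3)·(0.4382) = 1.2921.

Step 4 — take square root: d = √(1.2921) ≈ 1.1367.

d(x, mu) = √(1.2921) ≈ 1.1367


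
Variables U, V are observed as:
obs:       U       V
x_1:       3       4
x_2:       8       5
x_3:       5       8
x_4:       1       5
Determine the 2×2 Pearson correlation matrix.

Step 1 — column means:
  mean(U) = (3 + 8 + 5 + 1) / 4 = 17/4 = 4.25
  mean(V) = (4 + 5 + 8 + 5) / 4 = 22/4 = 5.5

Step 2 — sample variances and covariances s[i,j] = (1/(n-1)) · Σ_k (x_{k,i} - mean_i) · (x_{k,j} - mean_j), with n-1 = 3:
  s[U,U] = ((-1.25)·(-1.25) + (3.75)·(3.75) + (0.75)·(0.75) + (-3.25)·(-3.25)) / 3 = 26.75/3 = 8.9167
  s[U,V] = ((-1.25)·(-1.5) + (3.75)·(-0.5) + (0.75)·(2.5) + (-3.25)·(-0.5)) / 3 = 3.5/3 = 1.1667
  s[V,V] = ((-1.5)·(-1.5) + (-0.5)·(-0.5) + (2.5)·(2.5) + (-0.5)·(-0.5)) / 3 = 9/3 = 3
  Sample standard deviations s_i = √(s[i,i]):
  s(U) = √(8.9167) = 2.9861
  s(V) = √(3) = 1.7321

Step 3 — r_{ij} = s_{ij} / (s_i · s_j):
  r[U,U] = 1 (diagonal).
  r[U,V] = 1.1667 / (2.9861 · 1.7321) = 1.1667 / 5.172 = 0.2256
  r[V,V] = 1 (diagonal).

R is symmetric with unit diagonal. Assembling:

R = [[1, 0.2256],
 [0.2256, 1]]


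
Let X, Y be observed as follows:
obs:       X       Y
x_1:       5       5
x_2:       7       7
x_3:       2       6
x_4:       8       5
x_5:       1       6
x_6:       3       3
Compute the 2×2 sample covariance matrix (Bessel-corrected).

Step 1 — column means:
  mean(X) = (5 + 7 + 2 + 8 + 1 + 3) / 6 = 26/6 = 4.3333
  mean(Y) = (5 + 7 + 6 + 5 + 6 + 3) / 6 = 32/6 = 5.3333

Step 2 — sample covariance S[i,j] = (1/(n-1)) · Σ_k (x_{k,i} - mean_i) · (x_{k,j} - mean_j), with n-1 = 5.
  S[X,X] = ((0.6667)·(0.6667) + (2.6667)·(2.6667) + (-2.3333)·(-2.3333) + (3.6667)·(3.6667) + (-3.3333)·(-3.3333) + (-1.3333)·(-1.3333)) / 5 = 39.3333/5 = 7.8667
  S[X,Y] = ((0.6667)·(-0.3333) + (2.6667)·(1.6667) + (-2.3333)·(0.6667) + (3.6667)·(-0.3333) + (-3.3333)·(0.6667) + (-1.3333)·(-2.3333)) / 5 = 2.3333/5 = 0.4667
  S[Y,Y] = ((-0.3333)·(-0.3333) + (1.6667)·(1.6667) + (0.6667)·(0.6667) + (-0.3333)·(-0.3333) + (0.6667)·(0.6667) + (-2.3333)·(-2.3333)) / 5 = 9.3333/5 = 1.8667

S is symmetric (S[j,i] = S[i,j]). Assembling:

S = [[7.8667, 0.4667],
 [0.4667, 1.8667]]


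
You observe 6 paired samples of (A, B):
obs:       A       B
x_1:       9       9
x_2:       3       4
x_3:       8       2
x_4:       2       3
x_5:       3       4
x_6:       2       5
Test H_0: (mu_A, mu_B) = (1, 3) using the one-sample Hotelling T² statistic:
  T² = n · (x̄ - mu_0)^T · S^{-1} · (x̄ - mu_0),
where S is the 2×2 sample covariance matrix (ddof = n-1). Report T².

Step 1 — sample mean vector:
  mean(A) = (9 + 3 + 8 + 2 + 3 + 2) / 6 = 27/6 = 4.5
  mean(B) = (9 + 4 + 2 + 3 + 4 + 5) / 6 = 27/6 = 4.5
  x̄ = (4.5, 4.5),  deviation x̄ - mu_0 = (4.5, 4.5) - (1, 3) = (3.5, 1.5).

Step 2 — sample covariance matrix, S[i,j] = (1/(n-1)) · Σ_k (x_{k,i} - mean_i) · (x_{k,j} - mean_j), divisor n-1 = 5:
  S[A,A] = ((4.5)·(4.5) + (-1.5)·(-1.5) + (3.5)·(3.5) + (-2.5)·(-2.5) + (-1.5)·(-1.5) + (-2.5)·(-2.5)) / 5 = 49.5/5 = 9.9
  S[A,B] = ((4.5)·(4.5) + (-1.5)·(-0.5) + (3.5)·(-2.5) + (-2.5)·(-1.5) + (-1.5)·(-0.5) + (-2.5)·(0.5)) / 5 = 15.5/5 = 3.1
  S[B,B] = ((4.5)·(4.5) + (-0.5)·(-0.5) + (-2.5)·(-2.5) + (-1.5)·(-1.5) + (-0.5)·(-0.5) + (0.5)·(0.5)) / 5 = 29.5/5 = 5.9
  S = [[9.9, 3.1],
 [3.1, 5.9]].

Step 3 — invert S. det(S) = 9.9·5.9 - (3.1)² = 48.8.
  S^{-1} = (1/det) · [[d, -b], [-b, a]] = [[0.1209, -0.0635],
 [-0.0635, 0.2029]].

Step 4 — quadratic form (x̄ - mu_0)^T · S^{-1} · (x̄ - mu_0):
  S^{-1} · (x̄ - mu_0) = (0.3279, 0.082),
  (x̄ - mu_0)^T · [...] = (3.5)·(0.3279) + (1.5)·(0.082) = 1.2705.

Step 5 — scale by n: T² = 6 · 1.2705 = 7.623.

T² ≈ 7.623


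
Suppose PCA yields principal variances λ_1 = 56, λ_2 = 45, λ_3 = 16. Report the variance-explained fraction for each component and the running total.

Step 1 — total variance = trace(Sigma) = Σ λ_i = 56 + 45 + 16 = 117.

Step 2 — fraction explained by component i = λ_i / Σ λ:
  PC1: 56/117 = 0.4786
  PC2: 45/117 = 0.3846
  PC3: 16/117 = 0.1368

Step 3 — cumulative fraction after k components = (λ_1 + ... + λ_k) / Σ λ:
  k = 1: 56/117 = 0.4786
  k = 2: (56 + 45)/117 = 101/117 = 0.8632
  k = 3: (56 + 45 + 16)/117 = 117/117 = 1

Summary (fraction, with percent):

explained: PC1 0.4786 (47.86%), PC2 0.3846 (38.46%), PC3 0.1368 (13.68%);  cumulative: 0.4786, 0.8632, 1


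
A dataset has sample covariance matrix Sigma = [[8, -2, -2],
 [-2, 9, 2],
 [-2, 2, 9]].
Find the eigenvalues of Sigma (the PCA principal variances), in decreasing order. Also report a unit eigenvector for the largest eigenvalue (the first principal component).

Step 1 — characteristic polynomial p(λ) = det(λI - Sigma) = λ³ - tr·λ² + c_1·λ - det, where tr = trace, c_1 = sum of the principal 2×2 minors, det = det(Sigma):
  tr = 8 + 9 + 9 = 26,
  c_1 = (8·9 - (-2)²) + (8·9 - (-2)²) + (9·9 - (2)²) = 68 + 68 + 77 = 213,
  det = 8·(9·9 - (2)²) - (-2)·((-2)·9 - (2)·(-2)) + (-2)·((-2)·(2) - 9·(-2)) = 8·(77) - (-2)·(-14) + (-2)·(14) = 560.
  So p(λ) = λ³ - 26λ² + 213λ - 560.
Step 2 — look for an integer root (rational root theorem: any rational root is an integer divisor of 560). Testing λ = 7:
  p(7) = 343 - 1274 + 1491 - 560 = 0  ✓
  Dividing out (λ - 7): p(λ) = (λ - 7)(λ² - 19λ + 80).
Step 3 — remaining eigenvalues from the quadratic λ² - 19λ + 80 = 0:
  Δ = 19² - 4·80 = 361 - 320 = 41,  λ = (19 ± √41)/2 = (19 ± 6.4031)/2 ≈ 12.7016 or 6.2984.
  Sorted: λ_1 = 12.7016,  λ_2 = 7,  λ_3 = 6.2984  (check: sum = 26 = tr ✓).

Step 4 — unit eigenvector for λ_1 ≈ 12.7016: v spans the null space of (Sigma - λ_1 I), whose rows are
  r_1 = (-4.7016, -2, -2),  r_2 = (-2, -3.7016, 2),  r_3 = (-2, 2, -3.7016).
  v is orthogonal to every row, so take v ∝ r_1 × r_2 = ((-2)·(2) - (-2)·(-3.7016), (-2)·(-2) - (-4.7016)·(2), (-4.7016)·(-3.7016) - (-2)·(-2)) ≈ (-11.4031, 13.4031, 13.4031).
  Rescale (multiply by -1 so the first nonzero entry is positive): u = (11.4031, -13.4031, -13.4031).
  ||u|| = √((11.4031)² + (-13.4031)² + (-13.4031)²) = √(489.3187) ≈ 22.1205,  v_1 = u/||u|| ≈ (0.5155, -0.6059, -0.6059) (||v_1|| = 1).

λ_1 = 12.7016,  λ_2 = 7,  λ_3 = 6.2984;  v_1 ≈ (0.5155, -0.6059, -0.6059)


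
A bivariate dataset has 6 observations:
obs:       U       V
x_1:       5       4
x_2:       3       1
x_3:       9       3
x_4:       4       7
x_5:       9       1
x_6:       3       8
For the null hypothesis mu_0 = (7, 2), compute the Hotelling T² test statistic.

Step 1 — sample mean vector:
  mean(U) = (5 + 3 + 9 + 4 + 9 + 3) / 6 = 33/6 = 5.5
  mean(V) = (4 + 1 + 3 + 7 + 1 + 8) / 6 = 24/6 = 4
  x̄ = (5.5, 4),  deviation x̄ - mu_0 = (5.5, 4) - (7, 2) = (-1.5, 2).

Step 2 — sample covariance matrix, S[i,j] = (1/(n-1)) · Σ_k (x_{k,i} - mean_i) · (x_{k,j} - mean_j), divisor n-1 = 5:
  S[U,U] = ((-0.5)·(-0.5) + (-2.5)·(-2.5) + (3.5)·(3.5) + (-1.5)·(-1.5) + (3.5)·(3.5) + (-2.5)·(-2.5)) / 5 = 39.5/5 = 7.9
  S[U,V] = ((-0.5)·(0) + (-2.5)·(-3) + (3.5)·(-1) + (-1.5)·(3) + (3.5)·(-3) + (-2.5)·(4)) / 5 = -21/5 = -4.2
  S[V,V] = ((0)·(0) + (-3)·(-3) + (-1)·(-1) + (3)·(3) + (-3)·(-3) + (4)·(4)) / 5 = 44/5 = 8.8
  S = [[7.9, -4.2],
 [-4.2, 8.8]].

Step 3 — invert S. det(S) = 7.9·8.8 - (-4.2)² = 51.88.
  S^{-1} = (1/det) · [[d, -b], [-b, a]] = [[0.1696, 0.081],
 [0.081, 0.1523]].

Step 4 — quadratic form (x̄ - mu_0)^T · S^{-1} · (x̄ - mu_0):
  S^{-1} · (x̄ - mu_0) = (-0.0925, 0.1831),
  (x̄ - mu_0)^T · [...] = (-1.5)·(-0.0925) + (2)·(0.1831) = 0.505.

Step 5 — scale by n: T² = 6 · 0.505 = 3.0301.

T² ≈ 3.0301


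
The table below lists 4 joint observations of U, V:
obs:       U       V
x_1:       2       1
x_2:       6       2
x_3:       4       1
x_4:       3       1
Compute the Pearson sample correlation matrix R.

Step 1 — column means:
  mean(U) = (2 + 6 + 4 + 3) / 4 = 15/4 = 3.75
  mean(V) = (1 + 2 + 1 + 1) / 4 = 5/4 = 1.25

Step 2 — sample variances and covariances s[i,j] = (1/(n-1)) · Σ_k (x_{k,i} - mean_i) · (x_{k,j} - mean_j), with n-1 = 3:
  s[U,U] = ((-1.75)·(-1.75) + (2.25)·(2.25) + (0.25)·(0.25) + (-0.75)·(-0.75)) / 3 = 8.75/3 = 2.9167
  s[U,V] = ((-1.75)·(-0.25) + (2.25)·(0.75) + (0.25)·(-0.25) + (-0.75)·(-0.25)) / 3 = 2.25/3 = 0.75
  s[V,V] = ((-0.25)·(-0.25) + (0.75)·(0.75) + (-0.25)·(-0.25) + (-0.25)·(-0.25)) / 3 = 0.75/3 = 0.25
  Sample standard deviations s_i = √(s[i,i]):
  s(U) = √(2.9167) = 1.7078
  s(V) = √(0.25) = 0.5

Step 3 — r_{ij} = s_{ij} / (s_i · s_j):
  r[U,U] = 1 (diagonal).
  r[U,V] = 0.75 / (1.7078 · 0.5) = 0.75 / 0.8539 = 0.8783
  r[V,V] = 1 (diagonal).

R is symmetric with unit diagonal. Assembling:

R = [[1, 0.8783],
 [0.8783, 1]]


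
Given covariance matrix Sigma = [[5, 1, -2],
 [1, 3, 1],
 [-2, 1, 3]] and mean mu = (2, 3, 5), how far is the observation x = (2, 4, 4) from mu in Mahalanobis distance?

Step 1 — centre the observation: (x - mu) = (0, 1, -1).

Step 2 — invert Sigma (cofactor / det for 3×3, or solve directly):
  Sigma^{-1} = [[0.381, -0.2381, 0.3333],
 [-0.2381, 0.5238, -0.3333],
 [0.3333, -0.3333, 0.6667]].

Step 3 — form the quadratic (x - mu)^T · Sigma^{-1} · (x - mu):
  Sigma^{-1} · (x - mu) = (-0.5714, 0.8571, -1).
  (x - mu)^T · [Sigma^{-1} · (x - mu)] = (0)·(-0.5714) + (1)·(0.8571) + (-1)·(-1) = 1.8571.

Step 4 — take square root: d = √(1.8571) ≈ 1.3628.

d(x, mu) = √(1.8571) ≈ 1.3628


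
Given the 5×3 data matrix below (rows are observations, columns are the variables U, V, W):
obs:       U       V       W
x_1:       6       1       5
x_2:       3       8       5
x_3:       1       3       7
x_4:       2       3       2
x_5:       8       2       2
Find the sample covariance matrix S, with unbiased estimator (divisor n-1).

Step 1 — column means:
  mean(U) = (6 + 3 + 1 + 2 + 8) / 5 = 20/5 = 4
  mean(V) = (1 + 8 + 3 + 3 + 2) / 5 = 17/5 = 3.4
  mean(W) = (5 + 5 + 7 + 2 + 2) / 5 = 21/5 = 4.2

Step 2 — sample covariance S[i,j] = (1/(n-1)) · Σ_k (x_{k,i} - mean_i) · (x_{k,j} - mean_j), with n-1 = 4.
  S[U,U] = ((2)·(2) + (-1)·(-1) + (-3)·(-3) + (-2)·(-2) + (4)·(4)) / 4 = 34/4 = 8.5
  S[U,V] = ((2)·(-2.4) + (-1)·(4.6) + (-3)·(-0.4) + (-2)·(-0.4) + (4)·(-1.4)) / 4 = -13/4 = -3.25
  S[U,W] = ((2)·(0.8) + (-1)·(0.8) + (-3)·(2.8) + (-2)·(-2.2) + (4)·(-2.2)) / 4 = -12/4 = -3
  S[V,V] = ((-2.4)·(-2.4) + (4.6)·(4.6) + (-0.4)·(-0.4) + (-0.4)·(-0.4) + (-1.4)·(-1.4)) / 4 = 29.2/4 = 7.3
  S[V,W] = ((-2.4)·(0.8) + (4.6)·(0.8) + (-0.4)·(2.8) + (-0.4)·(-2.2) + (-1.4)·(-2.2)) / 4 = 4.6/4 = 1.15
  S[W,W] = ((0.8)·(0.8) + (0.8)·(0.8) + (2.8)·(2.8) + (-2.2)·(-2.2) + (-2.2)·(-2.2)) / 4 = 18.8/4 = 4.7

S is symmetric (S[j,i] = S[i,j]). Assembling:

S = [[8.5, -3.25, -3],
 [-3.25, 7.3, 1.15],
 [-3, 1.15, 4.7]]


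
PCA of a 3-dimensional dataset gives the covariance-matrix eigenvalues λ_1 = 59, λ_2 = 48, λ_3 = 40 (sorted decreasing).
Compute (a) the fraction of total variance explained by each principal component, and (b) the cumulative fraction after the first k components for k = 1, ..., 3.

Step 1 — total variance = trace(Sigma) = Σ λ_i = 59 + 48 + 40 = 147.

Step 2 — fraction explained by component i = λ_i / Σ λ:
  PC1: 59/147 = 0.4014
  PC2: 48/147 = 0.3265
  PC3: 40/147 = 0.2721

Step 3 — cumulative fraction after k components = (λ_1 + ... + λ_k) / Σ λ:
  k = 1: 59/147 = 0.4014
  k = 2: (59 + 48)/147 = 107/147 = 0.7279
  k = 3: (59 + 48 + 40)/147 = 147/147 = 1

Summary (fraction, with percent):

explained: PC1 0.4014 (40.14%), PC2 0.3265 (32.65%), PC3 0.2721 (27.21%);  cumulative: 0.4014, 0.7279, 1


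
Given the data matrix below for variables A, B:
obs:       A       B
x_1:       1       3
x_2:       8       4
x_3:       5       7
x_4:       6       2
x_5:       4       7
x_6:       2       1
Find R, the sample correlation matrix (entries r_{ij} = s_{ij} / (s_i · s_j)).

Step 1 — column means:
  mean(A) = (1 + 8 + 5 + 6 + 4 + 2) / 6 = 26/6 = 4.3333
  mean(B) = (3 + 4 + 7 + 2 + 7 + 1) / 6 = 24/6 = 4

Step 2 — sample variances and covariances s[i,j] = (1/(n-1)) · Σ_k (x_{k,i} - mean_i) · (x_{k,j} - mean_j), with n-1 = 5:
  s[A,A] = ((-3.3333)·(-3.3333) + (3.6667)·(3.6667) + (0.6667)·(0.6667) + (1.6667)·(1.6667) + (-0.3333)·(-0.3333) + (-2.3333)·(-2.3333)) / 5 = 33.3333/5 = 6.6667
  s[A,B] = ((-3.3333)·(-1) + (3.6667)·(0) + (0.6667)·(3) + (1.6667)·(-2) + (-0.3333)·(3) + (-2.3333)·(-3)) / 5 = 8/5 = 1.6
  s[B,B] = ((-1)·(-1) + (0)·(0) + (3)·(3) + (-2)·(-2) + (3)·(3) + (-3)·(-3)) / 5 = 32/5 = 6.4
  Sample standard deviations s_i = √(s[i,i]):
  s(A) = √(6.6667) = 2.582
  s(B) = √(6.4) = 2.5298

Step 3 — r_{ij} = s_{ij} / (s_i · s_j):
  r[A,A] = 1 (diagonal).
  r[A,B] = 1.6 / (2.582 · 2.5298) = 1.6 / 6.532 = 0.2449
  r[B,B] = 1 (diagonal).

R is symmetric with unit diagonal. Assembling:

R = [[1, 0.2449],
 [0.2449, 1]]


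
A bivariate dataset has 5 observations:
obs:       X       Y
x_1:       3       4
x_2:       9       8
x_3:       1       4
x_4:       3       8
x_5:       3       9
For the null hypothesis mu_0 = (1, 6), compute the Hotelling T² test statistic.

Step 1 — sample mean vector:
  mean(X) = (3 + 9 + 1 + 3 + 3) / 5 = 19/5 = 3.8
  mean(Y) = (4 + 8 + 4 + 8 + 9) / 5 = 33/5 = 6.6
  x̄ = (3.8, 6.6),  deviation x̄ - mu_0 = (3.8, 6.6) - (1, 6) = (2.8, 0.6).

Step 2 — sample covariance matrix, S[i,j] = (1/(n-1)) · Σ_k (x_{k,i} - mean_i) · (x_{k,j} - mean_j), divisor n-1 = 4:
  S[X,X] = ((-0.8)·(-0.8) + (5.2)·(5.2) + (-2.8)·(-2.8) + (-0.8)·(-0.8) + (-0.8)·(-0.8)) / 4 = 36.8/4 = 9.2
  S[X,Y] = ((-0.8)·(-2.6) + (5.2)·(1.4) + (-2.8)·(-2.6) + (-0.8)·(1.4) + (-0.8)·(2.4)) / 4 = 13.6/4 = 3.4
  S[Y,Y] = ((-2.6)·(-2.6) + (1.4)·(1.4) + (-2.6)·(-2.6) + (1.4)·(1.4) + (2.4)·(2.4)) / 4 = 23.2/4 = 5.8
  S = [[9.2, 3.4],
 [3.4, 5.8]].

Step 3 — invert S. det(S) = 9.2·5.8 - (3.4)² = 41.8.
  S^{-1} = (1/det) · [[d, -b], [-b, a]] = [[0.1388, -0.0813],
 [-0.0813, 0.2201]].

Step 4 — quadratic form (x̄ - mu_0)^T · S^{-1} · (x̄ - mu_0):
  S^{-1} · (x̄ - mu_0) = (0.3397, -0.0957),
  (x̄ - mu_0)^T · [...] = (2.8)·(0.3397) + (0.6)·(-0.0957) = 0.8938.

Step 5 — scale by n: T² = 5 · 0.8938 = 4.4689.

T² ≈ 4.4689


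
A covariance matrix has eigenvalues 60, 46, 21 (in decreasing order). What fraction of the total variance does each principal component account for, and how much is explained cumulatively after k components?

Step 1 — total variance = trace(Sigma) = Σ λ_i = 60 + 46 + 21 = 127.

Step 2 — fraction explained by component i = λ_i / Σ λ:
  PC1: 60/127 = 0.4724
  PC2: 46/127 = 0.3622
  PC3: 21/127 = 0.1654

Step 3 — cumulative fraction after k components = (λ_1 + ... + λ_k) / Σ λ:
  k = 1: 60/127 = 0.4724
  k = 2: (60 + 46)/127 = 106/127 = 0.8346
  k = 3: (60 + 46 + 21)/127 = 127/127 = 1

Summary (fraction, with percent):

explained: PC1 0.4724 (47.24%), PC2 0.3622 (36.22%), PC3 0.1654 (16.54%);  cumulative: 0.4724, 0.8346, 1


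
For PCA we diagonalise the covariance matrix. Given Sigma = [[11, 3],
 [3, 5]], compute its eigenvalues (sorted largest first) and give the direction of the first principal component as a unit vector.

Step 1 — characteristic polynomial of 2×2 Sigma:
  det(Sigma - λI) = λ² - trace · λ + det = 0.
  trace = 11 + 5 = 16, det = 11·5 - (3)² = 46.
Step 2 — discriminant:
  Δ = trace² - 4·det = 256 - 184 = 72.
Step 3 — eigenvalues:
  λ = (trace ± √Δ)/2 = (16 ± 8.4853)/2,
  λ_1 = 12.2426,  λ_2 = 3.7574.

Step 4 — unit eigenvector for λ_1: solve (Sigma - λ_1 I)v = 0. First row:
  (11 - 12.2426)·v_x + (3)·v_y = 0, i.e. (-1.2426)·v_x + (3)·v_y = 0,
  so v ∝ (b, λ_1 - a) = (3, 1.2426) = u.
  ||u|| = √((3)² + (1.2426)²) = √(10.5442) ≈ 3.2472,
  v_1 = u/||u|| ≈ (0.9239, 0.3827) (||v_1|| = 1).

λ_1 = 12.2426,  λ_2 = 3.7574;  v_1 ≈ (0.9239, 0.3827)


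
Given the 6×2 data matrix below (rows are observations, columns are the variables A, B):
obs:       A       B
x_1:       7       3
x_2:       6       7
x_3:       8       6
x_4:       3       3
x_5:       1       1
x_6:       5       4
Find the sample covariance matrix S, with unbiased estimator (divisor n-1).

Step 1 — column means:
  mean(A) = (7 + 6 + 8 + 3 + 1 + 5) / 6 = 30/6 = 5
  mean(B) = (3 + 7 + 6 + 3 + 1 + 4) / 6 = 24/6 = 4

Step 2 — sample covariance S[i,j] = (1/(n-1)) · Σ_k (x_{k,i} - mean_i) · (x_{k,j} - mean_j), with n-1 = 5.
  S[A,A] = ((2)·(2) + (1)·(1) + (3)·(3) + (-2)·(-2) + (-4)·(-4) + (0)·(0)) / 5 = 34/5 = 6.8
  S[A,B] = ((2)·(-1) + (1)·(3) + (3)·(2) + (-2)·(-1) + (-4)·(-3) + (0)·(0)) / 5 = 21/5 = 4.2
  S[B,B] = ((-1)·(-1) + (3)·(3) + (2)·(2) + (-1)·(-1) + (-3)·(-3) + (0)·(0)) / 5 = 24/5 = 4.8

S is symmetric (S[j,i] = S[i,j]). Assembling:

S = [[6.8, 4.2],
 [4.2, 4.8]]


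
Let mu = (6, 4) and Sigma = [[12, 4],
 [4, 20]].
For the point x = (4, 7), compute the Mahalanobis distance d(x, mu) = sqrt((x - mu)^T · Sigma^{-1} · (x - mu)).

Step 1 — centre the observation: (x - mu) = (-2, 3).

Step 2 — invert Sigma. det(Sigma) = 12·20 - (4)² = 224.
  Sigma^{-1} = (1/det) · [[d, -b], [-b, a]] = [[0.0893, -0.0179],
 [-0.0179, 0.0536]].

Step 3 — form the quadratic (x - mu)^T · Sigma^{-1} · (x - mu):
  Sigma^{-1} · (x - mu) = (-0.2321, 0.1964).
  (x - mu)^T · [Sigma^{-1} · (x - mu)] = (-2)·(-0.2321) + (3)·(0.1964) = 1.0536.

Step 4 — take square root: d = √(1.0536) ≈ 1.0264.

d(x, mu) = √(1.0536) ≈ 1.0264


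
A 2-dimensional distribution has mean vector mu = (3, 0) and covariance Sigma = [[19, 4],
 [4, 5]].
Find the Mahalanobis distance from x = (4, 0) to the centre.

Step 1 — centre the observation: (x - mu) = (1, 0).

Step 2 — invert Sigma. det(Sigma) = 19·5 - (4)² = 79.
  Sigma^{-1} = (1/det) · [[d, -b], [-b, a]] = [[0.0633, -0.0506],
 [-0.0506, 0.2405]].

Step 3 — form the quadratic (x - mu)^T · Sigma^{-1} · (x - mu):
  Sigma^{-1} · (x - mu) = (0.0633, -0.0506).
  (x - mu)^T · [Sigma^{-1} · (x - mu)] = (1)·(0.0633) + (0)·(-0.0506) = 0.0633.

Step 4 — take square root: d = √(0.0633) ≈ 0.2516.

d(x, mu) = √(0.0633) ≈ 0.2516


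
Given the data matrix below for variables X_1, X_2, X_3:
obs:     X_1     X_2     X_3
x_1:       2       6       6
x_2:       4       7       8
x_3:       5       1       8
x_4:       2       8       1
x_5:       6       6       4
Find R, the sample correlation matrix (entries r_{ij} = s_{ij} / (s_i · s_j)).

Step 1 — column means:
  mean(X_1) = (2 + 4 + 5 + 2 + 6) / 5 = 19/5 = 3.8
  mean(X_2) = (6 + 7 + 1 + 8 + 6) / 5 = 28/5 = 5.6
  mean(X_3) = (6 + 8 + 8 + 1 + 4) / 5 = 27/5 = 5.4

Step 2 — sample variances and covariances s[i,j] = (1/(n-1)) · Σ_k (x_{k,i} - mean_i) · (x_{k,j} - mean_j), with n-1 = 4:
  s[X_1,X_1] = ((-1.8)·(-1.8) + (0.2)·(0.2) + (1.2)·(1.2) + (-1.8)·(-1.8) + (2.2)·(2.2)) / 4 = 12.8/4 = 3.2
  s[X_1,X_2] = ((-1.8)·(0.4) + (0.2)·(1.4) + (1.2)·(-4.6) + (-1.8)·(2.4) + (2.2)·(0.4)) / 4 = -9.4/4 = -2.35
  s[X_1,X_3] = ((-1.8)·(0.6) + (0.2)·(2.6) + (1.2)·(2.6) + (-1.8)·(-4.4) + (2.2)·(-1.4)) / 4 = 7.4/4 = 1.85
  s[X_2,X_2] = ((0.4)·(0.4) + (1.4)·(1.4) + (-4.6)·(-4.6) + (2.4)·(2.4) + (0.4)·(0.4)) / 4 = 29.2/4 = 7.3
  s[X_2,X_3] = ((0.4)·(0.6) + (1.4)·(2.6) + (-4.6)·(2.6) + (2.4)·(-4.4) + (0.4)·(-1.4)) / 4 = -19.2/4 = -4.8
  s[X_3,X_3] = ((0.6)·(0.6) + (2.6)·(2.6) + (2.6)·(2.6) + (-4.4)·(-4.4) + (-1.4)·(-1.4)) / 4 = 35.2/4 = 8.8
  Sample standard deviations s_i = √(s[i,i]):
  s(X_1) = √(3.2) = 1.7889
  s(X_2) = √(7.3) = 2.7019
  s(X_3) = √(8.8) = 2.9665

Step 3 — r_{ij} = s_{ij} / (s_i · s_j):
  r[X_1,X_1] = 1 (diagonal).
  r[X_1,X_2] = -2.35 / (1.7889 · 2.7019) = -2.35 / 4.8332 = -0.4862
  r[X_1,X_3] = 1.85 / (1.7889 · 2.9665) = 1.85 / 5.3066 = 0.3486
  r[X_2,X_2] = 1 (diagonal).
  r[X_2,X_3] = -4.8 / (2.7019 · 2.9665) = -4.8 / 8.015 = -0.5989
  r[X_3,X_3] = 1 (diagonal).

R is symmetric with unit diagonal. Assembling:

R = [[1, -0.4862, 0.3486],
 [-0.4862, 1, -0.5989],
 [0.3486, -0.5989, 1]]
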